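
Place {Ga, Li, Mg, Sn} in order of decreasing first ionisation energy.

Li is in period 2, group 1; Mg is in period 3, group 2; Ga is in period 4, group 13; Sn is in period 5, group 14.
Across a period the outer electron is held more tightly (higher IE₁); down a group it sits in a higher shell, more shielded, and comes off more easily.
A diagonal step moves right (one effect) and down (the opposite effect) at once.
Ga > Li: the two effects oppose for this pair; the across-period effect wins (579 vs 520 kJ/mol).
Sn > Ga: the two effects oppose for this pair; the across-period effect wins (709 vs 579 kJ/mol).
Mg > Sn: period and group pull opposite ways; the down-group shift dominates (738 vs 709 kJ/mol).
Approximate values (kJ/mol): Li 520, Mg 738, Ga 579, Sn 709.
So from highest to lowest: Mg > Sn > Ga > Li.

Mg, Sn, Ga, Li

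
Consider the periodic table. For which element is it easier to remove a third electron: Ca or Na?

The third ionization energy removes an electron from the +2 ion. For each element: Ca²⁺ is the bare [Ar] core; Na²⁺ is already 1 electron into the core.
All of these are removing an electron from a noble-gas core or deeper; the smaller core (lower principal quantum number) is held far more tightly, and within a period the higher nuclear charge binds the same core more tightly.
Approximate IE_3 values (kJ/mol): Ca 4912, Na 6910.
Overall IE_3 order: Ca < Na.

Ca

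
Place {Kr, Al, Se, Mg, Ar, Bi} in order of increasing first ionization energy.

Mg is in period 3, group 2; Al is in period 3, group 13; Ar is in period 3, group 18; Se is in period 4, group 16; Kr is in period 4, group 18; Bi is in period 6, group 15.
Across a period the outer electron is held more tightly (higher IE₁); down a group it sits in a higher shell, more shielded, and comes off more easily.
Neither a single period nor a single group — weigh both effects.
Bi > Al: the two effects oppose for this pair; the across-period effect wins (703 vs 578 kJ/mol).
Mg > Bi: period and group pull opposite ways; the down-group shift dominates (738 vs 703 kJ/mol).
Se > Mg: the two effects oppose for this pair; the across-period effect wins (941 vs 738 kJ/mol).
Kr > Se: both are in period 4; the period trend gives Kr the larger value.
Ar > Kr: they share group 18; the group trend gives Ar the larger value.
Note the exception: Mg has a higher first ionization energy than Al, contrary to the simple trend — Al's single 3p electron is easier to remove than one from Mg's filled 3s².
Approximate values (kJ/mol): Mg 738, Al 578, Ar 1521, Se 941, Kr 1351, Bi 703.
So from lowest to highest: Al < Bi < Mg < Se < Kr < Ar.

Al < Bi < Mg < Se < Kr < Ar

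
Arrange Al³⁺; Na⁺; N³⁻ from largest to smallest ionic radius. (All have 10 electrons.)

All of these have 10 electrons, so size is governed by nuclear charge alone: the more protons, the stronger the pull on the same electron cloud, and the smaller the ion.
Nuclear charges: Al³⁺ (Z=13), Na⁺ (Z=11), N³⁻ (Z=7).
Largest to smallest: N³⁻ > Na⁺ > Al³⁺.

N³⁻, Na⁺, Al³⁺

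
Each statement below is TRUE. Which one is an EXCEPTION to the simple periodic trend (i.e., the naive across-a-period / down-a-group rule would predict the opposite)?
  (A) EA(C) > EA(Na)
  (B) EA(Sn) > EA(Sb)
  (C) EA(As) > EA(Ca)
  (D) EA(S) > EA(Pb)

The general trend: electron affinity increases across a period and decreases down a group.
(A) C (period 2, group 14) vs Na (period 3, group 1): the stated order agrees with the simple trend.
(B) Sn (period 5, group 14) vs Sb (period 5, group 15): the stated order contradicts the simple trend.
(C) As (period 4, group 15) vs Ca (period 4, group 2): the stated order agrees with the simple trend.
(D) S (period 3, group 16) vs Pb (period 6, group 14): the stated order agrees with the simple trend.
The exception is (B): adding an electron to Sb's half-filled 5p³ is unfavourable, so Sn has the more exothermic EA.

(B)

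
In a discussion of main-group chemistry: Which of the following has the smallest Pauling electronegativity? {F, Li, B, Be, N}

Li is in period 2, group 1; Be is in period 2, group 2; B is in period 2, group 13; N is in period 2, group 15; F is in period 2, group 17.
Smaller atoms with higher effective nuclear charge are more electronegative.
All lie in period 2, so electronegativity increases left to right.
The smallest Pauling electronegativity among these belongs to Li.

Li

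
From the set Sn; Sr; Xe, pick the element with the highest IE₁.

Xe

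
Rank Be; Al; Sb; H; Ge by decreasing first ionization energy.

H > Be > Sb > Ge > Al

H is in period 1, group 1; Be is in period 2, group 2; Al is in period 3, group 13; Ge is in period 4, group 14; Sb is in period 5, group 15.
Across a period the outer electron is held more tightly (higher IE₁); down a group it sits in a higher shell, more shielded, and comes off more easily.
A diagonal step moves right (one effect) and down (the opposite effect) at once.
Ge > Al: period and group pull opposite ways; the across-period shift dominates (762 vs 578 kJ/mol).
Sb > Ge: the two effects oppose for this pair; the across-period effect wins (831 vs 762 kJ/mol).
Be > Sb: period and group pull opposite ways; the down-group shift dominates (900 vs 831 kJ/mol).
H > Be: period and group pull opposite ways; the down-group shift dominates (1312 vs 900 kJ/mol).
For reference (kJ/mol): H 1312, Be 900, Al 578, Ge 762, Sb 831.
So from highest to lowest: H > Be > Sb > Ge > Al.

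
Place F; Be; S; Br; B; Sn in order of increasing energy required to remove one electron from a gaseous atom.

Removing the outermost electron gets harder across a period and easier down a group.
Here both period and group differ, so the two effects have to be weighed against each other.
B > Sn: the two effects oppose for this pair; the down-group effect wins (801 vs 709 kJ/mol).
Be > B: this pair runs against the simple trend — see the exception note.
S > Be: period and group pull opposite ways; the across-period shift dominates (1000 vs 900 kJ/mol).
Br > S: the two effects oppose for this pair; the across-period effect wins (1140 vs 1000 kJ/mol).
F > Br: F sits above Br in group 17, so the down-group effect alone puts F higher.
Note the exception: Be has a higher first ionization energy than B, contrary to the simple trend — removing B's lone 2p electron is easier than breaking Be's filled 2s².
Approximate values (kJ/mol): Be 900, B 801, F 1681, S 1000, Br 1140, Sn 709.
So from lowest to highest: Sn < B < Be < S < Br < F.

Sn < B < Be < S < Br < F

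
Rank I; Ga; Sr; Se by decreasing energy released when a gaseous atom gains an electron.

I > Se > Ga > Sr

Electron affinity generally becomes more exothermic across a period toward the halogens and less exothermic down a group.
These span different periods and groups, so the two trends combine.
Ga > Sr: both effects reinforce here, so Ga is clearly the higher of the two.
Se > Ga: Se lies to the right of Ga in period 4, so the across-period effect alone puts Se higher.
I > Se: period and group pull opposite ways; the across-period shift dominates (295 vs 195 kJ/mol).
Tabulated electron affinity (kJ/mol): Ga 29, Se 195, Sr 5, I 295.
So from highest to lowest: I > Se > Ga > Sr.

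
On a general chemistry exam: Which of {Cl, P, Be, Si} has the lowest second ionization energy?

After 1 electron has been removed, what remains? Cl⁺ still has 6 valence electrons; P⁺ still has 4 valence electrons; Be⁺ still has 1 valence electron; Si⁺ still has 3 valence electrons.
All are still removing valence electrons, so compare the +1 ions as you would atoms: IE_2 generally rises across a period (higher Z_eff) and falls down a group (larger shell), subject to the usual subshell exceptions.
Valence configurations: Cl⁺ [Ne]3s²3p⁴, P⁺ [Ne]3s²3p², Be⁺ [He]2s¹, Si⁺ [Ne]3s²3p¹.
Approximate IE_2 values (kJ/mol): Cl 2298, P 1907, Be 1757, Si 1577.
Hence IE_2: Si < Be < P < Cl.

Si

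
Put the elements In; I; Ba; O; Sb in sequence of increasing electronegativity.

Ba, In, Sb, I, O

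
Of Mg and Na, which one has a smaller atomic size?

Na is in period 3, group 1; Mg is in period 3, group 2.
Atomic radius shrinks across a period as nuclear charge pulls the same shell inward, and grows down a group as new shells are added.
All lie in period 3, so atomic radius increases right to left.
So Mg has the smaller atomic size (Mg < Na).

Mg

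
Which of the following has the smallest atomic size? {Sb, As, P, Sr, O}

O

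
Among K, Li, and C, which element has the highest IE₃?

Li

Consider each +2 ion: K²⁺ is already 1 electron into the core; Li²⁺ is already 1 electron into the core; C²⁺ still has 2 valence electrons.
Usually core removal costs more than valence removal, but here the competition is close: a tightly held n=2 valence electron can cost more to remove than an n=3 core electron, so the actual values have to decide it.
The numbers (kJ/mol): K 4420, Li 11815, C 4620.
So the third ionization energies run K < C < Li.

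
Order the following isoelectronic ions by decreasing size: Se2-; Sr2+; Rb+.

All of these have 36 electrons, so size is governed by nuclear charge alone: the more protons, the stronger the pull on the same electron cloud, and the smaller the ion.
Nuclear charges: Sr2+ (Z=38), Rb+ (Z=37), Se2- (Z=34).
Largest to smallest: Se2- > Rb+ > Sr2+.

Se2-, Rb+, Sr2+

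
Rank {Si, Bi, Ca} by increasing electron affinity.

Ca < Bi < Si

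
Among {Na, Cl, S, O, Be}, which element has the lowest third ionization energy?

S

Consider each +2 ion: Na²⁺ is already 1 electron into the core; Cl²⁺ still has 5 valence electrons; S²⁺ still has 4 valence electrons; O²⁺ still has 4 valence electrons; Be²⁺ is the bare [He] core.
Breaking into a closed-shell core is much more expensive than removing a leftover valence electron — Na and Be have the largest IE_3 here.
Valence configurations: Cl²⁺ [Ne]3s²3p³, S²⁺ [Ne]3s²3p², O²⁺ [He]2s²2p².
Tabulated IE_3 (kJ/mol): Na 6910, Cl 3822, S 3357, O 5300, Be 14849.
Putting it together, IE_3: S < Cl < O < Na < Be.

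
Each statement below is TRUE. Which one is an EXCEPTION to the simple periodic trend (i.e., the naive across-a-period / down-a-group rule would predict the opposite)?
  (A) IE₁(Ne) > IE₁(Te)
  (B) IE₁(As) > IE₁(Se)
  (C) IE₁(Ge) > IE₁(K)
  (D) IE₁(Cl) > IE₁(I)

The general trend: first ionization energy increases across a period and decreases down a group.
(A) Ne (period 2, group 18) vs Te (period 5, group 16): the stated order agrees with the simple trend.
(B) As (period 4, group 15) vs Se (period 4, group 16): the stated order contradicts the simple trend.
(C) Ge (period 4, group 14) vs K (period 4, group 1): the stated order agrees with the simple trend.
(D) Cl (period 3, group 17) vs I (period 5, group 17): the stated order agrees with the simple trend.
The exception is (B): Se (4p⁴) ionizes more easily than half-filled As (4p³).

(B)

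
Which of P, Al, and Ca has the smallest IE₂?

Ca

The second ionization energy removes an electron from the +1 ion. For each element: P⁺ still has 4 valence electrons; Al⁺ still has 2 valence electrons; Ca⁺ still has 1 valence electron.
All are still removing valence electrons, so compare the +1 ions as you would atoms: IE_2 generally rises across a period (higher Z_eff) and falls down a group (larger shell), subject to the usual subshell exceptions.
Valence configurations: P⁺ [Ne]3s²3p², Al⁺ [Ne]3s², Ca⁺ [Ar]4s¹.
Approximate IE_2 values (kJ/mol): P 1907, Al 1817, Ca 1145.
Hence IE_2: Ca < Al < P.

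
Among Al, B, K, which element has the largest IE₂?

K

Consider each +1 ion: Al⁺ still has 2 valence electrons; B⁺ still has 2 valence electrons; K⁺ is the bare [Ar] core.
Breaking into a closed-shell core is much more expensive than removing a leftover valence electron — K has the largest IE_2 here.
Valence configurations: Al⁺ [Ne]3s², B⁺ [He]2s².
Approximate IE_2 values (kJ/mol): Al 1817, B 2427, K 3052.
Hence IE_2: Al < B < K.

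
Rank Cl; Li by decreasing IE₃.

IE_3 is the cost of taking one more electron from the +2 cation: Cl²⁺ still has 5 valence electrons; Li²⁺ is already 1 electron into the core.
Core electrons are held far more tightly than valence electrons, so Li tops the IE_3 order.
Approximate IE_3 values (kJ/mol): Cl 3822, Li 11815.
Overall IE_3 order: Cl < Li.

Li, Cl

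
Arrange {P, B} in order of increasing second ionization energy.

The second ionization energy removes an electron from the +1 ion. For each element: P⁺ still has 4 valence electrons; B⁺ still has 2 valence electrons.
All are still removing valence electrons, so compare the +1 ions as you would atoms: IE_2 generally rises across a period (higher Z_eff) and falls down a group (larger shell), subject to the usual subshell exceptions.
Valence configurations: P⁺ [Ne]3s²3p², B⁺ [He]2s².
The numbers (kJ/mol): P 1907, B 2427.
Hence IE_2: P < B.

P, B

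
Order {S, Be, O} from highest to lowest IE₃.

Be > O > S

After 2 electrons have been removed, what remains? S²⁺ still has 4 valence electrons; Be²⁺ is the bare [He] core; O²⁺ still has 4 valence electrons.
Pulling an electron out of a noble-gas core costs far more than removing a remaining valence electron, so Be sits at the high end of IE_3.
Valence configurations: S²⁺ [Ne]3s²3p², O²⁺ [He]2s²2p².
The numbers (kJ/mol): S 3357, Be 14849, O 5300.
Hence IE_3: S < O < Be.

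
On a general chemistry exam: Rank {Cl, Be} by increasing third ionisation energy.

The third ionization energy removes an electron from the +2 ion. For each element: Cl²⁺ still has 5 valence electrons; Be²⁺ is the bare [He] core.
Pulling an electron out of a noble-gas core costs far more than removing a remaining valence electron, so Be sits at the high end of IE_3.
Tabulated IE_3 (kJ/mol): Cl 3822, Be 14849.
Hence IE_3: Cl < Be.

Cl < Be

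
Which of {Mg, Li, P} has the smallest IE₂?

The second ionization energy removes an electron from the +1 ion. For each element: Mg⁺ still has 1 valence electron; Li⁺ is the bare [He] core; P⁺ still has 4 valence electrons.
Pulling an electron out of a noble-gas core costs far more than removing a remaining valence electron, so Li sits at the high end of IE_2.
Valence configurations: Mg⁺ [Ne]3s¹, P⁺ [Ne]3s²3p².
Approximate IE_2 values (kJ/mol): Mg 1451, Li 7298, P 1907.
Hence IE_2: Mg < P < Li.

Mg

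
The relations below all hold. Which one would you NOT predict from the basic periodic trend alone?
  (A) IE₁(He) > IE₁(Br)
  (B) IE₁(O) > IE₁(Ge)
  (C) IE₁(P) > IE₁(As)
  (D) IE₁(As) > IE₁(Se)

(D)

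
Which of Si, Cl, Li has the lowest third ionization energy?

Si

Consider each +2 ion: Si²⁺ still has 2 valence electrons; Cl²⁺ still has 5 valence electrons; Li²⁺ is already 1 electron into the core.
Core electrons are held far more tightly than valence electrons, so Li tops the IE_3 order.
Valence configurations: Si²⁺ [Ne]3s², Cl²⁺ [Ne]3s²3p³.
Tabulated IE_3 (kJ/mol): Si 3232, Cl 3822, Li 11815.
Overall IE_3 order: Si < Cl < Li.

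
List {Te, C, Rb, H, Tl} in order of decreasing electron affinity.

Te > C > H > Rb > Tl

H is in period 1, group 1; C is in period 2, group 14; Rb is in period 5, group 1; Te is in period 5, group 16; Tl is in period 6, group 13.
Adding an electron releases more energy for atoms nearer the top right (short of the noble gases).
Here both period and group differ, so the two effects have to be weighed against each other.
Rb > Tl: period and group pull opposite ways; the down-group shift dominates (47 vs 19 kJ/mol).
H > Rb: H sits above Rb in group 1, so the down-group effect alone puts H higher.
C > H: period and group pull opposite ways; the across-period shift dominates (122 vs 73 kJ/mol).
Te > C: the two effects oppose for this pair; the across-period effect wins (190 vs 122 kJ/mol).
Tabulated electron affinity (kJ/mol): H 73, C 122, Rb 47, Te 190, Tl 19.
So from highest to lowest: Te > C > H > Rb > Tl.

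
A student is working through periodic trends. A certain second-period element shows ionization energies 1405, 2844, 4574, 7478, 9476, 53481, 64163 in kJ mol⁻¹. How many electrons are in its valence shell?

5

Look for the largest jump between consecutive ionization energies: IE6/IE5 ≈ 5.6, far larger than any earlier ratio.
That jump marks the point where a core electron is being removed. So the atom has 5 valence electrons.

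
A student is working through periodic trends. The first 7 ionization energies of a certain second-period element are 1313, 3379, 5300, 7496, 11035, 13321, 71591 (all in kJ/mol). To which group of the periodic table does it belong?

Group 16

Look for the largest jump between consecutive ionization energies: IE7/IE6 ≈ 5.4, far larger than any earlier ratio.
That jump marks the point where a core electron is being removed. So the atom has 6 valence electrons.
A main-group element with 6 valence electrons is in group 16.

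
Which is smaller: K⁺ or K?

Forming K⁺ removes 1 electron from K. Fewer electrons for the same nuclear charge means less shielding and a higher Z_eff on the remaining electrons, and for main-group metals the entire outer shell is lost.
A cation is smaller than its parent atom: K⁺ < K.

K⁺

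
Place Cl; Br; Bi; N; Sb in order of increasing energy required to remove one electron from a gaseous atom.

Bi < Sb < Br < Cl < N

N is in period 2, group 15; Cl is in period 3, group 17; Br is in period 4, group 17; Sb is in period 5, group 15; Bi is in period 6, group 15.
First ionization energy rises across a period (greater Z_eff holds electrons more tightly) and falls down a group (valence electrons are farther from the nucleus).
Neither a single period nor a single group — weigh both effects.
Sb > Bi: they share group 15; the group trend gives Sb the larger value.
Br > Sb: relative to Sb, both the across-period and down-group shifts push Br's first ionization energy up.
Cl > Br: Cl sits above Br in group 17, so the down-group effect alone puts Cl higher.
N > Cl: the two effects oppose for this pair; the down-group effect wins (1402 vs 1251 kJ/mol).
Approximate values (kJ/mol): N 1402, Cl 1251, Br 1140, Sb 831, Bi 703.
So from lowest to highest: Bi < Sb < Br < Cl < N.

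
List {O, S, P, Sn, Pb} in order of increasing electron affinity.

O is in period 2, group 16; P is in period 3, group 15; S is in period 3, group 16; Sn is in period 5, group 14; Pb is in period 6, group 14.
Electron affinity generally becomes more exothermic across a period toward the halogens and less exothermic down a group.
These span different periods and groups, so the two trends combine.
P > Pb: both effects reinforce here, so P is clearly the higher of the two.
Sn > P: this pair runs against the simple trend — see the exception note.
O > Sn: relative to Sn, both the across-period and down-group shifts push O's electron affinity up.
S > O: this pair runs against the simple trend — see the exception note.
Note the exception: Sn has a higher electron affinity than P, contrary to the simple trend — adding an electron to P's half-filled np³ subshell costs electron-pairing energy.
Note the exception: S has a higher electron affinity than O, contrary to the simple trend — the compact 2p subshell of O repels the added electron more than S's larger 3p does.
Tabulated electron affinity (kJ/mol): O 141, P 72, S 200, Sn 107, Pb 35.
So from lowest to highest: Pb < P < Sn < O < S.

Pb, P, Sn, O, S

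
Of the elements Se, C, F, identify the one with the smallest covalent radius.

F

C is in period 2, group 14; F is in period 2, group 17; Se is in period 4, group 16.
Atomic radius shrinks across a period as nuclear charge pulls the same shell inward, and grows down a group as new shells are added.
Here both period and group differ, so the two effects have to be weighed against each other.
C > F: both are in period 2; the period trend gives C the larger value.
Se > C: period and group pull opposite ways; the down-group shift dominates (116 vs 75 pm).
Approximate values (pm): C 75, F 64, Se 116.
The smallest covalent radius among these belongs to F.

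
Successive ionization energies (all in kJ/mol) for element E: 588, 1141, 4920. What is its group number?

Look for the largest jump between consecutive ionization energies: IE3/IE2 ≈ 4.3, far larger than any earlier ratio.
That jump marks the point where a core electron is being removed. So the atom has 2 valence electrons.
A main-group element with 2 valence electrons is in group 2.

Group 2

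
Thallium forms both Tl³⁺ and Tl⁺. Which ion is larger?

Tl⁺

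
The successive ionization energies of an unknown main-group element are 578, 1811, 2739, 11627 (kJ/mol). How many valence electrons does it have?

Look for the largest jump between consecutive ionization energies: IE4/IE3 ≈ 4.2, far larger than any earlier ratio.
That jump marks the point where a core electron is being removed. So the atom has 3 valence electrons.

3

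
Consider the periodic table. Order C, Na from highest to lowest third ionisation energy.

Na > C

After 2 electrons have been removed, what remains? C²⁺ still has 2 valence electrons; Na²⁺ is already 1 electron into the core.
Breaking into a closed-shell core is much more expensive than removing a leftover valence electron — Na has the largest IE_3 here.
Approximate IE_3 values (kJ/mol): C 4620, Na 6910.
Overall IE_3 order: C < Na.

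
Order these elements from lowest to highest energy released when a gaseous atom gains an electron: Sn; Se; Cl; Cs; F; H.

Cs < H < Sn < Se < F < Cl

Electron affinity generally becomes more exothermic across a period toward the halogens and less exothermic down a group.
Here both period and group differ, so the two effects have to be weighed against each other.
H > Cs: they share group 1; the group trend gives H the larger value.
Sn > H: the two effects oppose for this pair; the across-period effect wins (107 vs 73 kJ/mol).
Se > Sn: both effects reinforce here, so Se is clearly the higher of the two.
F > Se: relative to Se, both the across-period and down-group shifts push F's electron affinity up.
Cl > F: this pair runs against the simple trend — see the exception note.
Note the exception: Cl has a higher electron affinity than F, contrary to the simple trend — F's small 2p subshell makes the incoming electron feel strong e⁻–e⁻ repulsion, so Cl actually releases more energy on gaining an electron.
For reference (kJ/mol): H 73, F 328, Cl 349, Se 195, Sn 107, Cs 46.
So from lowest to highest: Cs < H < Sn < Se < F < Cl.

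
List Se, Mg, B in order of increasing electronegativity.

Mg < B < Se

Electronegativity increases across a period and decreases down a group, tracking effective nuclear charge and atomic size.
Neither a single period nor a single group — weigh both effects.
B > Mg: both effects reinforce here, so B is clearly the higher of the two.
Se > B: period and group pull opposite ways; the across-period shift dominates (2.55 vs 2.04).
Tabulated electronegativity (Pauling): B 2.04, Mg 1.31, Se 2.55.
So from lowest to highest: Mg < B < Se.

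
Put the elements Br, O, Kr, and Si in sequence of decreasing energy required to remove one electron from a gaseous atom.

Across a period the outer electron is held more tightly (higher IE₁); down a group it sits in a higher shell, more shielded, and comes off more easily.
Neither a single period nor a single group — weigh both effects.
Br > Si: period and group pull opposite ways; the across-period shift dominates (1140 vs 786 kJ/mol).
O > Br: the two effects oppose for this pair; the down-group effect wins (1314 vs 1140 kJ/mol).
Kr > O: the two effects oppose for this pair; the across-period effect wins (1351 vs 1314 kJ/mol).
Approximate values (kJ/mol): O 1314, Si 786, Br 1140, Kr 1351.
So from highest to lowest: Kr > O > Br > Si.

Kr > O > Br > Si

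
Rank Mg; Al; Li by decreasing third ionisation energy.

Li, Mg, Al

After 2 electrons have been removed, what remains? Mg²⁺ is the bare [Ne] core; Al²⁺ still has 1 valence electron; Li²⁺ is already 1 electron into the core.
Breaking into a closed-shell core is much more expensive than removing a leftover valence electron — Mg and Li have the largest IE_3 here.
Approximate IE_3 values (kJ/mol): Mg 7733, Al 2745, Li 11815.
Hence IE_3: Al < Mg < Li.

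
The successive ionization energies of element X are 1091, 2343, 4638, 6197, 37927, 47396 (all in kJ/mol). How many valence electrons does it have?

4

Look for the largest jump between consecutive ionization energies: IE5/IE4 ≈ 6.1, far larger than any earlier ratio.
That jump marks the point where a core electron is being removed. So the atom has 4 valence electrons.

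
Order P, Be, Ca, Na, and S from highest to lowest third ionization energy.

Be > Na > Ca > S > P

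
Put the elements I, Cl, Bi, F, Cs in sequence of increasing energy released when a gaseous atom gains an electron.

F is in period 2, group 17; Cl is in period 3, group 17; I is in period 5, group 17; Cs is in period 6, group 1; Bi is in period 6, group 15.
Atoms with high Z_eff and room in the valence shell (especially the halogens) have the most exothermic electron affinities.
These span different periods and groups, so the two trends combine.
Bi > Cs: both are in period 6; the period trend gives Bi the larger value.
I > Bi: both effects reinforce here, so I is clearly the higher of the two.
F > I: F sits above I in group 17, so the down-group effect alone puts F higher.
Cl > F: this pair runs against the simple trend — see the exception note.
Note the exception: Cl has a higher electron affinity than F, contrary to the simple trend — F's small 2p subshell makes the incoming electron feel strong e⁻–e⁻ repulsion, so Cl actually releases more energy on gaining an electron.
For reference (kJ/mol): F 328, Cl 349, I 295, Cs 46, Bi 91.
So from lowest to highest: Cs < Bi < I < F < Cl.

Cs < Bi < I < F < Cl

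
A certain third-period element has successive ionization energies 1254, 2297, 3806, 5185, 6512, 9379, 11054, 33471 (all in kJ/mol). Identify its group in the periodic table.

Group 17

Look for the largest jump between consecutive ionization energies: IE8/IE7 ≈ 3.0, far larger than any earlier ratio.
That jump marks the point where a core electron is being removed. So the atom has 7 valence electrons.
A main-group element with 7 valence electrons is in group 17.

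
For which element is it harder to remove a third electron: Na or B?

Na

Consider each +2 ion: Na²⁺ is already 1 electron into the core; B²⁺ still has 1 valence electron.
Core electrons are held far more tightly than valence electrons, so Na tops the IE_3 order.
Tabulated IE_3 (kJ/mol): Na 6910, B 3660.
Putting it together, IE_3: B < Na.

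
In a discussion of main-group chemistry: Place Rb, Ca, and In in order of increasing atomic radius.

In < Ca < Rb

Ca is in period 4, group 2; Rb is in period 5, group 1; In is in period 5, group 13.
Across a period the added protons contract the valence shell; down a group each new principal shell makes the atom larger.
These span different periods and groups, so the two trends combine.
Ca > In: the two effects oppose for this pair; the across-period effect wins (171 vs 142 pm).
Rb > Ca: relative to Ca, both the across-period and down-group shifts push Rb's atomic radius up.
Approximate values (pm): Ca 171, Rb 210, In 142.
So from smallest to largest: In < Ca < Rb.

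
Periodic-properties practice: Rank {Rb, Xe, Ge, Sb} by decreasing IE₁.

Xe > Sb > Ge > Rb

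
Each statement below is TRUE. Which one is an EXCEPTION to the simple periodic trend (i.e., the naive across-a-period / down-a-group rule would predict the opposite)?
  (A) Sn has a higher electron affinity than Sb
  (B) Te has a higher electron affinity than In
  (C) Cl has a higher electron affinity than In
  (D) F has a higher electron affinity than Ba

The general trend: electron affinity increases across a period and decreases down a group.
(A) Sn (period 5, group 14) vs Sb (period 5, group 15): the stated order contradicts the simple trend.
(B) Te (period 5, group 16) vs In (period 5, group 13): the stated order agrees with the simple trend.
(C) Cl (period 3, group 17) vs In (period 5, group 13): the stated order agrees with the simple trend.
(D) F (period 2, group 17) vs Ba (period 6, group 2): the stated order agrees with the simple trend.
The exception is (A): adding an electron to Sb's half-filled 5p³ is unfavourable, so Sn has the more exothermic EA.

(A)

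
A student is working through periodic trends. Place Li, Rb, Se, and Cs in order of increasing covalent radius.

Li is in period 2, group 1; Se is in period 4, group 16; Rb is in period 5, group 1; Cs is in period 6, group 1.
Atomic radius shrinks across a period as nuclear charge pulls the same shell inward, and grows down a group as new shells are added.
Neither a single period nor a single group — weigh both effects.
Li > Se: period and group pull opposite ways; the across-period shift dominates (133 vs 116 pm).
Rb > Li: Rb sits below Li in group 1, so the down-group effect alone puts Rb larger.
Cs > Rb: Cs sits below Rb in group 1, so the down-group effect alone puts Cs larger.
Tabulated atomic radius (pm): Li 133, Se 116, Rb 210, Cs 232.
So from smallest to largest: Se < Li < Rb < Cs.

Se < Li < Rb < Cs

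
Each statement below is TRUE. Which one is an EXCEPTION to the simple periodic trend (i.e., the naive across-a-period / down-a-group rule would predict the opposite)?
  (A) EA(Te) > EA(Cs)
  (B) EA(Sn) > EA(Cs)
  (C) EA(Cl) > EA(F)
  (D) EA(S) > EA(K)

The general trend: electron affinity increases across a period and decreases down a group.
(A) Te (period 5, group 16) vs Cs (period 6, group 1): the stated order agrees with the simple trend.
(B) Sn (period 5, group 14) vs Cs (period 6, group 1): the stated order agrees with the simple trend.
(C) Cl (period 3, group 17) vs F (period 2, group 17): the stated order contradicts the simple trend.
(D) S (period 3, group 16) vs K (period 4, group 1): the stated order agrees with the simple trend.
The exception is (C): F's small 2p subshell makes the incoming electron feel strong e⁻–e⁻ repulsion, so Cl actually releases more energy on gaining an electron.

(C)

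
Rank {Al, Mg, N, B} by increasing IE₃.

Al < B < N < Mg

After 2 electrons have been removed, what remains? Al²⁺ still has 1 valence electron; Mg²⁺ is the bare [Ne] core; N²⁺ still has 3 valence electrons; B²⁺ still has 1 valence electron.
Pulling an electron out of a noble-gas core costs far more than removing a remaining valence electron, so Mg sits at the high end of IE_3.
Valence configurations: Al²⁺ [Ne]3s¹, N²⁺ [He]2s²2p¹, B²⁺ [He]2s¹.
Approximate IE_3 values (kJ/mol): Al 2745, Mg 7733, N 4578, B 3660.
Putting it together, IE_3: Al < B < N < Mg.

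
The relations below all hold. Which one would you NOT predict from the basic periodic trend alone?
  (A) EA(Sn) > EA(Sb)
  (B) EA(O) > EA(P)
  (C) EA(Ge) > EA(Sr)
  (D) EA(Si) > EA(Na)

The general trend: electron affinity increases across a period and decreases down a group.
(A) Sn (period 5, group 14) vs Sb (period 5, group 15): the stated order contradicts the simple trend.
(B) O (period 2, group 16) vs P (period 3, group 15): the stated order agrees with the simple trend.
(C) Ge (period 4, group 14) vs Sr (period 5, group 2): the stated order agrees with the simple trend.
(D) Si (period 3, group 14) vs Na (period 3, group 1): the stated order agrees with the simple trend.
The exception is (A): adding an electron to Sb's half-filled 5p³ is unfavourable, so Sn has the more exothermic EA.

(A)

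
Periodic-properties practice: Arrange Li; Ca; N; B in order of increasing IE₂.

Ca < B < N < Li

IE_2 is the cost of taking one more electron from the +1 cation: Li⁺ is the bare [He] core; Ca⁺ still has 1 valence electron; N⁺ still has 4 valence electrons; B⁺ still has 2 valence electrons.
Breaking into a closed-shell core is much more expensive than removing a leftover valence electron — Li has the largest IE_2 here.
Valence configurations: Ca⁺ [Ar]4s¹, N⁺ [He]2s²2p², B⁺ [He]2s².
Tabulated IE_2 (kJ/mol): Li 7298, Ca 1145, N 2856, B 2427.
Putting it together, IE_2: Ca < B < N < Li.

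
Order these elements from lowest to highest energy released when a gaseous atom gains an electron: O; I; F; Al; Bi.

Al < Bi < O < I < F

O is in period 2, group 16; F is in period 2, group 17; Al is in period 3, group 13; I is in period 5, group 17; Bi is in period 6, group 15.
Atoms with high Z_eff and room in the valence shell (especially the halogens) have the most exothermic electron affinities.
Here both period and group differ, so the two effects have to be weighed against each other.
Bi > Al: the two effects oppose for this pair; the across-period effect wins (91 vs 42 kJ/mol).
O > Bi: both effects reinforce here, so O is clearly the higher of the two.
I > O: the two effects oppose for this pair; the across-period effect wins (295 vs 141 kJ/mol).
F > I: they share group 17; the group trend gives F the larger value.
Tabulated electron affinity (kJ/mol): O 141, F 328, Al 42, I 295, Bi 91.
So from lowest to highest: Al < Bi < O < I < F.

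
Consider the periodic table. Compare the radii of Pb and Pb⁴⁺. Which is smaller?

Forming Pb⁴⁺ removes 4 electrons from Pb. Fewer electrons for the same nuclear charge means less shielding and a higher Z_eff on the remaining electrons.
A cation is smaller than its parent atom: Pb⁴⁺ < Pb.

Pb⁴⁺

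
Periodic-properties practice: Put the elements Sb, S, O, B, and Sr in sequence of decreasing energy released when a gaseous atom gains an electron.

B is in period 2, group 13; O is in period 2, group 16; S is in period 3, group 16; Sr is in period 5, group 2; Sb is in period 5, group 15.
EA tends to increase across a period and decrease down a group, though the pattern is less regular than for IE or radius.
These span different periods and groups, so the two trends combine.
B > Sr: relative to Sr, both the across-period and down-group shifts push B's electron affinity up.
Sb > B: the two effects oppose for this pair; the across-period effect wins (103 vs 27 kJ/mol).
O > Sb: both effects reinforce here, so O is clearly the higher of the two.
S > O: this pair runs against the simple trend — see the exception note.
Note the exception: S has a higher electron affinity than O, contrary to the simple trend — the compact 2p subshell of O repels the added electron more than S's larger 3p does.
For reference (kJ/mol): B 27, O 141, S 200, Sr 5, Sb 103.
So from highest to lowest: S > O > Sb > B > Sr.

S > O > Sb > B > Sr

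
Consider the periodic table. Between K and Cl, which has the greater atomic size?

K

Atomic radius shrinks across a period as nuclear charge pulls the same shell inward, and grows down a group as new shells are added.
These span different periods and groups, so the two trends combine.
K > Cl: relative to Cl, both the across-period and down-group shifts push K's atomic radius up.
Tabulated atomic radius (pm): Cl 99, K 196.
So K has the greater atomic size (K > Cl).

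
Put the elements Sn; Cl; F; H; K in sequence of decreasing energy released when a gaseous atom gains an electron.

Cl > F > Sn > H > K

H is in period 1, group 1; F is in period 2, group 17; Cl is in period 3, group 17; K is in period 4, group 1; Sn is in period 5, group 14.
Atoms with high Z_eff and room in the valence shell (especially the halogens) have the most exothermic electron affinities.
Here both period and group differ, so the two effects have to be weighed against each other.
H > K: they share group 1; the group trend gives H the larger value.
Sn > H: the two effects oppose for this pair; the across-period effect wins (107 vs 73 kJ/mol).
F > Sn: both effects reinforce here, so F is clearly the higher of the two.
Cl > F: this pair runs against the simple trend — see the exception note.
Note the exception: Cl has a higher electron affinity than F, contrary to the simple trend — F's small 2p subshell makes the incoming electron feel strong e⁻–e⁻ repulsion, so Cl actually releases more energy on gaining an electron.
Approximate values (kJ/mol): H 73, F 328, Cl 349, K 48, Sn 107.
So from highest to lowest: Cl > F > Sn > H > K.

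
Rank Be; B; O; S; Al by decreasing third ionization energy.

After 2 electrons have been removed, what remains? Be²⁺ is the bare [He] core; B²⁺ still has 1 valence electron; O²⁺ still has 4 valence electrons; S²⁺ still has 4 valence electrons; Al²⁺ still has 1 valence electron.
Breaking into a closed-shell core is much more expensive than removing a leftover valence electron — Be has the largest IE_3 here.
Valence configurations: B²⁺ [He]2s¹, O²⁺ [He]2s²2p², S²⁺ [Ne]3s²3p², Al²⁺ [Ne]3s¹.
Tabulated IE_3 (kJ/mol): Be 14849, B 3660, O 5300, S 3357, Al 2745.
Overall IE_3 order: Al < S < B < O < Be.

Be > O > B > S > Al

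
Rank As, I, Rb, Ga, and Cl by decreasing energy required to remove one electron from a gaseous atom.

Removing the outermost electron gets harder across a period and easier down a group.
Neither a single period nor a single group — weigh both effects.
Ga > Rb: both effects reinforce here, so Ga is clearly the higher of the two.
As > Ga: both are in period 4; the period trend gives As the larger value.
I > As: period and group pull opposite ways; the across-period shift dominates (1008 vs 947 kJ/mol).
Cl > I: they share group 17; the group trend gives Cl the larger value.
Tabulated first ionization energy (kJ/mol): Cl 1251, Ga 579, As 947, Rb 403, I 1008.
So from highest to lowest: Cl > I > As > Ga > Rb.

Cl > I > As > Ga > Rb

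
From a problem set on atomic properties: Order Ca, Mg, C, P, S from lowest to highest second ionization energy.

Ca < Mg < P < S < C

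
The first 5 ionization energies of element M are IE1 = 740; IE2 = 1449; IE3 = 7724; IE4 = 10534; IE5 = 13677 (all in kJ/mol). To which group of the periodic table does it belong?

Look for the largest jump between consecutive ionization energies: IE3/IE2 ≈ 5.3, far larger than any earlier ratio.
That jump marks the point where a core electron is being removed. So the atom has 2 valence electrons.
A main-group element with 2 valence electrons is in group 2.

Group 2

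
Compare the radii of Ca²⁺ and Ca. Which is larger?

Forming Ca²⁺ removes 2 electrons from Ca. Fewer electrons for the same nuclear charge means less shielding and a higher Z_eff on the remaining electrons, and for main-group metals the entire outer shell is lost.
A cation is smaller than its parent atom: Ca²⁺ < Ca.

Ca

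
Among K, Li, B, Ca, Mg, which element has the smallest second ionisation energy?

Ca

Consider each +1 ion: K⁺ is the bare [Ar] core; Li⁺ is the bare [He] core; B⁺ still has 2 valence electrons; Ca⁺ still has 1 valence electron; Mg⁺ still has 1 valence electron.
Core electrons are held far more tightly than valence electrons, so K and Li top the IE_2 order.
Valence configurations: B⁺ [He]2s², Ca⁺ [Ar]4s¹, Mg⁺ [Ne]3s¹.
Tabulated IE_2 (kJ/mol): K 3052, Li 7298, B 2427, Ca 1145, Mg 1451.
Overall IE_2 order: Ca < Mg < B < K < Li.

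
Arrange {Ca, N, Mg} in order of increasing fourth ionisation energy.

Ca < N < Mg

Consider each +3 ion: Ca³⁺ is already 1 electron into the core; N³⁺ still has 2 valence electrons; Mg³⁺ is already 1 electron into the core.
Usually core removal costs more than valence removal, but here the competition is close: a tightly held n=2 valence electron can cost more to remove than an n=3 core electron, so the actual values have to decide it.
The numbers (kJ/mol): Ca 6491, N 7475, Mg 10543.
Hence IE_4: Ca < N < Mg.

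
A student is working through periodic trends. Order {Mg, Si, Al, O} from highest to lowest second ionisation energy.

O, Al, Si, Mg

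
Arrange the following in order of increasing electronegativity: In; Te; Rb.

Rb < In < Te

Rb is in period 5, group 1; In is in period 5, group 13; Te is in period 5, group 16.
Electronegativity increases across a period and decreases down a group, tracking effective nuclear charge and atomic size.
All lie in period 5, so electronegativity increases left to right.
So from lowest to highest: Rb < In < Te.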